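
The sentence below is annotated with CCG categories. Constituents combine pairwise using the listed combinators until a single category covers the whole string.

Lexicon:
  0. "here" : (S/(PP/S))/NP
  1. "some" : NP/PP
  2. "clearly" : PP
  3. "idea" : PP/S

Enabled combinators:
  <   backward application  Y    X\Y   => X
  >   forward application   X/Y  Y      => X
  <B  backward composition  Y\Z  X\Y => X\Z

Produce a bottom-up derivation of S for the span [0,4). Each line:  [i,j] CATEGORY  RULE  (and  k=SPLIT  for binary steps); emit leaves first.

[0,4] S   >
  [0,3] S/(PP/S)   >
    [0,1] "here" : (S/(PP/S))/NP
    [1,3] NP   >
      [1,2] "some" : NP/PP
      [2,3] "clearly" : PP
  [3,4] "idea" : PP/S

[0,1] (S/(PP/S))/NP  lex  "here"
[1,2] NP/PP  lex  "some"
[2,3] PP  lex  "clearly"
[1,3] NP  >  k=2
[0,3] S/(PP/S)  >  k=1
[3,4] PP/S  lex  "idea"
[0,4] S  >  k=3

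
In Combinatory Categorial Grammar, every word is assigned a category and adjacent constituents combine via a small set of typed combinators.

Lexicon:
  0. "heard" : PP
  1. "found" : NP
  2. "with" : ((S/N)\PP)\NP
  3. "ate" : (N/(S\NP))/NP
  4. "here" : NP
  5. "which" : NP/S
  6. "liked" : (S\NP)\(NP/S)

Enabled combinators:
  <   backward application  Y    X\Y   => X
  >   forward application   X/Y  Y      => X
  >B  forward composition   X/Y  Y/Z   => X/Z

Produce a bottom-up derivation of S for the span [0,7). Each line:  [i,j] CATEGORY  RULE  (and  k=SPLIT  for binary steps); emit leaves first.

[0,7] S   >
  [0,3] S/N   <
    [0,1] "heard" : PP
    [1,3] (S/N)\PP   <
      [1,2] "found" : NP
      [2,3] "with" : ((S/N)\PP)\NP
  [3,7] N   >
    [3,5] N/(S\NP)   >
      [3,4] "ate" : (N/(S\NP))/NP
      [4,5] "here" : NP
    [5,7] S\NP   <
      [5,6] "which" : NP/S
      [6,7] "liked" : (S\NP)\(NP/S)

[0,1] PP  lex  "heard"
[1,2] NP  lex  "found"
[2,3] ((S/N)\PP)\NP  lex  "with"
[1,3] (S/N)\PP  <  k=2
[0,3] S/N  <  k=1
[3,4] (N/(S\NP))/NP  lex  "ate"
[4,5] NP  lex  "here"
[3,5] N/(S\NP)  >  k=4
[5,6] NP/S  lex  "which"
[6,7] (S\NP)\(NP/S)  lex  "liked"
[5,7] S\NP  <  k=6
[3,7] N  >  k=5
[0,7] S  >  k=3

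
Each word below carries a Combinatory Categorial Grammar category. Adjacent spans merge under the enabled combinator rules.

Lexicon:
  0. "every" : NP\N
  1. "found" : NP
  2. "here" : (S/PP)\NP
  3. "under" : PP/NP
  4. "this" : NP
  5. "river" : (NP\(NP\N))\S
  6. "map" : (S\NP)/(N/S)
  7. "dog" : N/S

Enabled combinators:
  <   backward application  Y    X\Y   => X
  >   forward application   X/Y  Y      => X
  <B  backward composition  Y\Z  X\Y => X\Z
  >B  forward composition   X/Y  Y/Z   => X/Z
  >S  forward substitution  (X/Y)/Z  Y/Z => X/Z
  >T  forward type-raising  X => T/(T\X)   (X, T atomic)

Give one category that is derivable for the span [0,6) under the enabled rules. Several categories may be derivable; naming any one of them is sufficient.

[0,8] S   <
  [0,6] NP   <
    [0,1] "every" : NP\N
    [1,6] NP\(NP\N)   <
      [1,5] S   >
        [1,4] S/NP   >B
          [1,3] S/PP   <
            [1,2] "found" : NP
            [2,3] "here" : (S/PP)\NP
          [3,4] "under" : PP/NP
        [4,5] "this" : NP
      [5,6] "river" : (NP\(NP\N))\S
  [6,8] S\NP   >
    [6,7] "map" : (S\NP)/(N/S)
    [7,8] "dog" : N/S

NP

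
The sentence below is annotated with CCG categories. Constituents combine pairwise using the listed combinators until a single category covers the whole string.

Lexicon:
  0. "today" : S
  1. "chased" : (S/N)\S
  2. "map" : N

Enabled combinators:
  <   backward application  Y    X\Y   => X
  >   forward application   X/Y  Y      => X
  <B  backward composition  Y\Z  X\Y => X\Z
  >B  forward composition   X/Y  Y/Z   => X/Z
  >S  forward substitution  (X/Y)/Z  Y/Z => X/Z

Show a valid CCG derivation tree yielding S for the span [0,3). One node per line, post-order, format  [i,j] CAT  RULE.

[0,3] S   >
  [0,2] S/N   <
    [0,1] "today" : S
    [1,2] "chased" : (S/N)\S
  [2,3] "map" : N

[0,1] S  lex  "today"
[1,2] (S/N)\S  lex  "chased"
[0,2] S/N  <  k=1
[2,3] N  lex  "map"
[0,3] S  >  k=2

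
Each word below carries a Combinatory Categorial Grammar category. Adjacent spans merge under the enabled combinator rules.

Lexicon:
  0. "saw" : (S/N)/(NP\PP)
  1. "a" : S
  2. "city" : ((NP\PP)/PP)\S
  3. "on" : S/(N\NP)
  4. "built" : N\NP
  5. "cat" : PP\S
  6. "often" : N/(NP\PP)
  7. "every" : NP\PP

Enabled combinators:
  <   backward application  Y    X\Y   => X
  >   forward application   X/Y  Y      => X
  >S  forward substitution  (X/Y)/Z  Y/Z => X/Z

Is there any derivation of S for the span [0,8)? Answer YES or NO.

[0,8] S   >
  [0,6] S/N   >
    [0,1] "saw" : (S/N)/(NP\PP)
    [1,6] NP\PP   >
      [1,3] (NP\PP)/PP   <
        [1,2] "a" : S
        [2,3] "city" : ((NP\PP)/PP)\S
      [3,6] PP   <
        [3,5] S   >
          [3,4] "on" : S/(N\NP)
          [4,5] "built" : N\NP
        [5,6] "cat" : PP\S
  [6,8] N   >
    [6,7] "often" : N/(NP\PP)
    [7,8] "every" : NP\PP

YES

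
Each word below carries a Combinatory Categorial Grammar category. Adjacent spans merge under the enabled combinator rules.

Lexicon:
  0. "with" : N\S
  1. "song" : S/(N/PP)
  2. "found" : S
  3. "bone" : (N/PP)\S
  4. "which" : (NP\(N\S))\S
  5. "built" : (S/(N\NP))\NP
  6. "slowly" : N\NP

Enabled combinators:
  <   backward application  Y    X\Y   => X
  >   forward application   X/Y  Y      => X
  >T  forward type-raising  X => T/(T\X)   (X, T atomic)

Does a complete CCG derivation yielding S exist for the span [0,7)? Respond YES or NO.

YES

[0,7] S   >
  [0,6] S/(N\NP)   <
    [0,5] NP   <
      [0,1] "with" : N\S
      [1,5] NP\(N\S)   <
        [1,4] S   >
          [1,2] "song" : S/(N/PP)
          [2,4] N/PP   <
            [2,3] "found" : S
            [3,4] "bone" : (N/PP)\S
        [4,5] "which" : (NP\(N\S))\S
    [5,6] "built" : (S/(N\NP))\NP
  [6,7] "slowly" : N\NP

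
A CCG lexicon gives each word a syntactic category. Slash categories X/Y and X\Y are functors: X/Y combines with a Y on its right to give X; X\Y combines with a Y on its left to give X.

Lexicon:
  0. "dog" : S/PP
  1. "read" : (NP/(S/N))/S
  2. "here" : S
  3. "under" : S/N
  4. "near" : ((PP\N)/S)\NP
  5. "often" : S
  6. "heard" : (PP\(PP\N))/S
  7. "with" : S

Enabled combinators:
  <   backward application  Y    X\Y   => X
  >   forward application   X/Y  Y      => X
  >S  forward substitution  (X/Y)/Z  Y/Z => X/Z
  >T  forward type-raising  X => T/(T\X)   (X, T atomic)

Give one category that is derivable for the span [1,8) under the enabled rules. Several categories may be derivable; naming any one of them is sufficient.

[0,8] S   >
  [0,1] "dog" : S/PP
  [1,8] PP   <
    [1,6] PP\N   >
      [1,5] (PP\N)/S   <
        [1,4] NP   >
          [1,3] NP/(S/N)   >
            [1,2] "read" : (NP/(S/N))/S
            [2,3] "here" : S
          [3,4] "under" : S/N
        [4,5] "near" : ((PP\N)/S)\NP
      [5,6] "often" : S
    [6,8] PP\(PP\N)   >
      [6,7] "heard" : (PP\(PP\N))/S
      [7,8] "with" : S

PP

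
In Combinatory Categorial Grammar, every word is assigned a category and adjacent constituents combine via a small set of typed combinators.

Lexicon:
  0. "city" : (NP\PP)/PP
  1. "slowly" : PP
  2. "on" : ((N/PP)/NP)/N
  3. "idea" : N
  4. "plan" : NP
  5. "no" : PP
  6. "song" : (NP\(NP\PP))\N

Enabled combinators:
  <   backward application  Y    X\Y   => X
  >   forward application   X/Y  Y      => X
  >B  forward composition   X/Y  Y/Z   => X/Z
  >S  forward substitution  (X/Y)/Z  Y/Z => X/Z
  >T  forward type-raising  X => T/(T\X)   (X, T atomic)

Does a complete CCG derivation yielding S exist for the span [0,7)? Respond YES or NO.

NO

(NP\PP)/PP PP ((N/PP)/NP)/N N NP PP (NP\(NP\PP))\N
CKY chart[0,7] = {N/(N\NP), NP, NP/(NP\NP), PP/(PP\NP), S/(S\NP)}; S ∉ chart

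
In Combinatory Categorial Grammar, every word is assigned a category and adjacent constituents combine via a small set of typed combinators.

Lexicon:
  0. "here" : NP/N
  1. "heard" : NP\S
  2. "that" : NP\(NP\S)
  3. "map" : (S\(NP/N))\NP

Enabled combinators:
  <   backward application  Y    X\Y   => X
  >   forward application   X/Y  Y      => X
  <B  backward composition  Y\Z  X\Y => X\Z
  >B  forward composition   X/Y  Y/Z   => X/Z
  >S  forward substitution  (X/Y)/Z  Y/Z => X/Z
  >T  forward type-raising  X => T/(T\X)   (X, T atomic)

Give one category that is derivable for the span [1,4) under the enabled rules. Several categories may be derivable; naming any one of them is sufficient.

[0,4] S   <
  [0,1] "here" : NP/N
  [1,4] S\(NP/N)   <
    [1,3] NP   <
      [1,2] "heard" : NP\S
      [2,3] "that" : NP\(NP\S)
    [3,4] "map" : (S\(NP/N))\NP

S\(NP/N)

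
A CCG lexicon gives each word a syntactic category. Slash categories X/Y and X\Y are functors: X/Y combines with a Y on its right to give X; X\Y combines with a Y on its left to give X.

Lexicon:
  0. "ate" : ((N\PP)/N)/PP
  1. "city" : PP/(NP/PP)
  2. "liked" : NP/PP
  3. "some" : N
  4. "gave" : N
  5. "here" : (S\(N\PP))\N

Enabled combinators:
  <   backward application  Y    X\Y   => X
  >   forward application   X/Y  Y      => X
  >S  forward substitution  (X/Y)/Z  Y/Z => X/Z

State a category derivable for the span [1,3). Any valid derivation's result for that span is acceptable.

[0,6] S   <
  [0,4] N\PP   >
    [0,3] (N\PP)/N   >
      [0,1] "ate" : ((N\PP)/N)/PP
      [1,3] PP   >
        [1,2] "city" : PP/(NP/PP)
        [2,3] "liked" : NP/PP
    [3,4] "some" : N
  [4,6] S\(N\PP)   <
    [4,5] "gave" : N
    [5,6] "here" : (S\(N\PP))\N

PP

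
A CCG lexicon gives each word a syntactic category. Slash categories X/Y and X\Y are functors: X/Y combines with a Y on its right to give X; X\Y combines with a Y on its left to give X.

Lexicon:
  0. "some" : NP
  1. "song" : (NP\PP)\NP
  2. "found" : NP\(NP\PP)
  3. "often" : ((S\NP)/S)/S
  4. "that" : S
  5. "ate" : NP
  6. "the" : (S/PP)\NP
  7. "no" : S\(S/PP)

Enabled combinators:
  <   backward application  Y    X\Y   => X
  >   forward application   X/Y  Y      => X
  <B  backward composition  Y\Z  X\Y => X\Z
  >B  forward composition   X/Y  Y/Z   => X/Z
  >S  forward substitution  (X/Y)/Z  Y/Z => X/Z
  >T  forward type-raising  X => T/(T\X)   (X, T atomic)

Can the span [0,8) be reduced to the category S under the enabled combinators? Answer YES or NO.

YES

[0,8] S   <
  [0,3] NP   <
    [0,2] NP\PP   <
      [0,1] "some" : NP
      [1,2] "song" : (NP\PP)\NP
    [2,3] "found" : NP\(NP\PP)
  [3,8] S\NP   >
    [3,5] (S\NP)/S   >
      [3,4] "often" : ((S\NP)/S)/S
      [4,5] "that" : S
    [5,8] S   <
      [5,6] "ate" : NP
      [6,8] S\NP   <B
        [6,7] "the" : (S/PP)\NP
        [7,8] "no" : S\(S/PP)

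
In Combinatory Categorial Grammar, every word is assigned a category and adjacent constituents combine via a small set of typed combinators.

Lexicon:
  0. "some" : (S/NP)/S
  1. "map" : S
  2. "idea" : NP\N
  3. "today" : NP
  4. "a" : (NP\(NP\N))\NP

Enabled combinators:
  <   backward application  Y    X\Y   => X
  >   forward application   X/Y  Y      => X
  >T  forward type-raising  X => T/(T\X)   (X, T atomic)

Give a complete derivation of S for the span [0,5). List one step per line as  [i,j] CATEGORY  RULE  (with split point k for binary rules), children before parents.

[0,1] (S/NP)/S  lex  "some"
[1,2] S  lex  "map"
[0,2] S/NP  >  k=1
[2,3] NP\N  lex  "idea"
[3,4] NP  lex  "today"
[4,5] (NP\(NP\N))\NP  lex  "a"
[3,5] NP\(NP\N)  <  k=4
[2,5] NP  <  k=3
[0,5] S  >  k=2

[0,5] S   >
  [0,2] S/NP   >
    [0,1] "some" : (S/NP)/S
    [1,2] "map" : S
  [2,5] NP   <
    [2,3] "idea" : NP\N
    [3,5] NP\(NP\N)   <
      [3,4] "today" : NP
      [4,5] "a" : (NP\(NP\N))\NP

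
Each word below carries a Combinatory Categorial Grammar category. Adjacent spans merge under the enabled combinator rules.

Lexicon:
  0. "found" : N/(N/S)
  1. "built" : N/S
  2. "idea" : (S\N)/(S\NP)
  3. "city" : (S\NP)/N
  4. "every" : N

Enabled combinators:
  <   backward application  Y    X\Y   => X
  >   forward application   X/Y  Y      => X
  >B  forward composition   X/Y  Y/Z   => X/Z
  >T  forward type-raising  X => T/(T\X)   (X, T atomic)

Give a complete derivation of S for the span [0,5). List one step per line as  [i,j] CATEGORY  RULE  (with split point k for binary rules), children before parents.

[0,1] N/(N/S)  lex  "found"
[1,2] N/S  lex  "built"
[0,2] N  >  k=1
[2,3] (S\N)/(S\NP)  lex  "idea"
[3,4] (S\NP)/N  lex  "city"
[4,5] N  lex  "every"
[3,5] S\NP  >  k=4
[2,5] S\N  >  k=3
[0,5] S  <  k=2

[0,5] S   <
  [0,2] N   >
    [0,1] "found" : N/(N/S)
    [1,2] "built" : N/S
  [2,5] S\N   >
    [2,3] "idea" : (S\N)/(S\NP)
    [3,5] S\NP   >
      [3,4] "city" : (S\NP)/N
      [4,5] "every" : N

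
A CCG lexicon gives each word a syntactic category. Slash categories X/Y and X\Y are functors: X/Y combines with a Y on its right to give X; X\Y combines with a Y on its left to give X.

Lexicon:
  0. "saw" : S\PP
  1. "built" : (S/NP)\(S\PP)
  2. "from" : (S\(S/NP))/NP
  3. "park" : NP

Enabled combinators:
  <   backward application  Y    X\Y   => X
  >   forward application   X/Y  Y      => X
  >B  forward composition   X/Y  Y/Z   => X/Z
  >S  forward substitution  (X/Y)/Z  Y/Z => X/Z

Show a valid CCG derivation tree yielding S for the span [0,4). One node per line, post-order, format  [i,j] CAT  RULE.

[0,1] S\PP  lex  "saw"
[1,2] (S/NP)\(S\PP)  lex  "built"
[0,2] S/NP  <  k=1
[2,3] (S\(S/NP))/NP  lex  "from"
[3,4] NP  lex  "park"
[2,4] S\(S/NP)  >  k=3
[0,4] S  <  k=2

[0,4] S   <
  [0,2] S/NP   <
    [0,1] "saw" : S\PP
    [1,2] "built" : (S/NP)\(S\PP)
  [2,4] S\(S/NP)   >
    [2,3] "from" : (S\(S/NP))/NP
    [3,4] "park" : NP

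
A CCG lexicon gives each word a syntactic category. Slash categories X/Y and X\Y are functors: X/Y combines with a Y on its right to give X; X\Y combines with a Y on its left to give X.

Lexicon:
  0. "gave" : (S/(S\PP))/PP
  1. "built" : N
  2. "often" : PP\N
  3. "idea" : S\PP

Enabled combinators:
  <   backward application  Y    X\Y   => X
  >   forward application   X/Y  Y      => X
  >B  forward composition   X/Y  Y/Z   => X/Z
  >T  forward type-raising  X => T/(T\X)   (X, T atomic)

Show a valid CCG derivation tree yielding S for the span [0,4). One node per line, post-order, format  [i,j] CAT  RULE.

[0,1] (S/(S\PP))/PP  lex  "gave"
[1,2] N  lex  "built"
[2,3] PP\N  lex  "often"
[1,3] PP  <  k=2
[0,3] S/(S\PP)  >  k=1
[3,4] S\PP  lex  "idea"
[0,4] S  >  k=3

[0,4] S   >
  [0,3] S/(S\PP)   >
    [0,1] "gave" : (S/(S\PP))/PP
    [1,3] PP   <
      [1,2] "built" : N
      [2,3] "often" : PP\N
  [3,4] "idea" : S\PP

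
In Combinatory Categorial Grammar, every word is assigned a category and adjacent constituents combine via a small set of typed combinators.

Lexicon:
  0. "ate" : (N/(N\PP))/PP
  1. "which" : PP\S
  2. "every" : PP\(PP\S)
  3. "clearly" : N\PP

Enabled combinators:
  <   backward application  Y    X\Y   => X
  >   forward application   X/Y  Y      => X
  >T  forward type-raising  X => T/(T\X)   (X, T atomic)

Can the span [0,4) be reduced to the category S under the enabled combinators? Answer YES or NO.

NO

(N/(N\PP))/PP PP\S PP\(PP\S) N\PP
CKY chart[0,4] = {N, N/(N\N), NP/(NP\N), PP/(PP\N), S/(S\N)}; S ∉ chart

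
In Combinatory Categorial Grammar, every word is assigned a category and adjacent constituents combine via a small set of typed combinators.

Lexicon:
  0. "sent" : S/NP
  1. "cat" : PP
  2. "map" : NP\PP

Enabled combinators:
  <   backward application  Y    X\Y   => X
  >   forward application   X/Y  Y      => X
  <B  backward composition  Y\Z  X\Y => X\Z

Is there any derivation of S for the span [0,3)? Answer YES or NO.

[0,3] S   >
  [0,1] "sent" : S/NP
  [1,3] NP   <
    [1,2] "cat" : PP
    [2,3] "map" : NP\PP

YES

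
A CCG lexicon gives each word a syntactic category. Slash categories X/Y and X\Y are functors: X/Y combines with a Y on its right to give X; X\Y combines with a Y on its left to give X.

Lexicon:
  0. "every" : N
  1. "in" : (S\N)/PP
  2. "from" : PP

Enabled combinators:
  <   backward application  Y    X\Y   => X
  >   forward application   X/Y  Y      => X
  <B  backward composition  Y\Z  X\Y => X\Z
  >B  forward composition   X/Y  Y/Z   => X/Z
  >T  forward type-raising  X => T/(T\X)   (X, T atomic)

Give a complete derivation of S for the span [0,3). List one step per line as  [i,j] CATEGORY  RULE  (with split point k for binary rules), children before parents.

[0,1] N  lex  "every"
[0,1] S/(S\N)  >T
[1,2] (S\N)/PP  lex  "in"
[2,3] PP  lex  "from"
[1,3] S\N  >  k=2
[0,3] S  >  k=1

[0,3] S   >
  [0,1] S/(S\N)   >T
    [0,1] "every" : N
  [1,3] S\N   >
    [1,2] "in" : (S\N)/PP
    [2,3] "from" : PP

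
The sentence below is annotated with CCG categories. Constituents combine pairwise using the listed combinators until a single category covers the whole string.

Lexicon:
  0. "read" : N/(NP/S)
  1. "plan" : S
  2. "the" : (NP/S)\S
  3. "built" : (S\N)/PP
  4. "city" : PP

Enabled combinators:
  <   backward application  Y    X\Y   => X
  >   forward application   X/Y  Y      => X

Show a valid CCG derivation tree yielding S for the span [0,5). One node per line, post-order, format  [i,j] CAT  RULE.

[0,1] N/(NP/S)  lex  "read"
[1,2] S  lex  "plan"
[2,3] (NP/S)\S  lex  "the"
[1,3] NP/S  <  k=2
[0,3] N  >  k=1
[3,4] (S\N)/PP  lex  "built"
[4,5] PP  lex  "city"
[3,5] S\N  >  k=4
[0,5] S  <  k=3

[0,5] S   <
  [0,3] N   >
    [0,1] "read" : N/(NP/S)
    [1,3] NP/S   <
      [1,2] "plan" : S
      [2,3] "the" : (NP/S)\S
  [3,5] S\N   >
    [3,4] "built" : (S\N)/PP
    [4,5] "city" : PP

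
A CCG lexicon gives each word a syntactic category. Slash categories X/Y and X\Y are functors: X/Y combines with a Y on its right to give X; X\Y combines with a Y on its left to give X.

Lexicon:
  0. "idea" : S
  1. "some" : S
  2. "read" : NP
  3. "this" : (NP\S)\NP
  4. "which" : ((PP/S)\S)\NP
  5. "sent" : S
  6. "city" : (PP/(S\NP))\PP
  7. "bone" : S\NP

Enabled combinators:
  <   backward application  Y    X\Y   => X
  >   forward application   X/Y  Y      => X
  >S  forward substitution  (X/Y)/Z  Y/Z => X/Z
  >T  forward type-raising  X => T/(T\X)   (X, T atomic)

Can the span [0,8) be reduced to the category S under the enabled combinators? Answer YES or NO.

NO

S S NP (NP\S)\NP ((PP/S)\S)\NP S (PP/(S\NP))\PP S\NP
CKY chart[0,8] = {N/(N\PP), NP/(NP\PP), PP, PP/(PP\PP), S/(S\PP)}; S ∉ chart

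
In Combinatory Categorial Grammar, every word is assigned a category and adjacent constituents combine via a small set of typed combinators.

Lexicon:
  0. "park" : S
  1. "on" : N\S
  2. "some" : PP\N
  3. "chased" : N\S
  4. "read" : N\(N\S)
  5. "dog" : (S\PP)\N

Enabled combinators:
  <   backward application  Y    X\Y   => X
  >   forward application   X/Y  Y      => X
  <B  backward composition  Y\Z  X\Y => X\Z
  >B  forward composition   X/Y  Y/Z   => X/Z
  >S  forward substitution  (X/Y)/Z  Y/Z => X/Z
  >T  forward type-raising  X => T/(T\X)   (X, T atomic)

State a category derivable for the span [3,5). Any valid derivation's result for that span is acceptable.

[0,6] S   <
  [0,3] PP   >
    [0,1] PP/(PP\S)   >T
      [0,1] "park" : S
    [1,3] PP\S   <B
      [1,2] "on" : N\S
      [2,3] "some" : PP\N
  [3,6] S\PP   <
    [3,5] N   <
      [3,4] "chased" : N\S
      [4,5] "read" : N\(N\S)
    [5,6] "dog" : (S\PP)\N

N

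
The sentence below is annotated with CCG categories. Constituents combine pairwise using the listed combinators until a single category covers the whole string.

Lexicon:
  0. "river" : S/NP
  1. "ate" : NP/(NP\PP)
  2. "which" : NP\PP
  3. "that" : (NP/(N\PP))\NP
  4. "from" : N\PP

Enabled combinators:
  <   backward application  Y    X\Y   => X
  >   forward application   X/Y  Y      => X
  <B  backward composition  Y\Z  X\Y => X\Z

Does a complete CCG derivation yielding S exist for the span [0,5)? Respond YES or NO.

YES

[0,5] S   >
  [0,1] "river" : S/NP
  [1,5] NP   >
    [1,4] NP/(N\PP)   <
      [1,3] NP   >
        [1,2] "ate" : NP/(NP\PP)
        [2,3] "which" : NP\PP
      [3,4] "that" : (NP/(N\PP))\NP
    [4,5] "from" : N\PP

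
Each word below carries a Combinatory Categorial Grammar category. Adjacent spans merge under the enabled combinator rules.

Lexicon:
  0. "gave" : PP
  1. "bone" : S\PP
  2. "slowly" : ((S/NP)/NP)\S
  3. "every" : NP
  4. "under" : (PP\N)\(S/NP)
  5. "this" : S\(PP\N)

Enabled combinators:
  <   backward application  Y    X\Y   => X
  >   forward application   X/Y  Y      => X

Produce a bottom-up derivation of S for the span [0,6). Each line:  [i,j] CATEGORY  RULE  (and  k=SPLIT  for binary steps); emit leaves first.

[0,1] PP  lex  "gave"
[1,2] S\PP  lex  "bone"
[0,2] S  <  k=1
[2,3] ((S/NP)/NP)\S  lex  "slowly"
[0,3] (S/NP)/NP  <  k=2
[3,4] NP  lex  "every"
[0,4] S/NP  >  k=3
[4,5] (PP\N)\(S/NP)  lex  "under"
[0,5] PP\N  <  k=4
[5,6] S\(PP\N)  lex  "this"
[0,6] S  <  k=5

[0,6] S   <
  [0,5] PP\N   <
    [0,4] S/NP   >
      [0,3] (S/NP)/NP   <
        [0,2] S   <
          [0,1] "gave" : PP
          [1,2] "bone" : S\PP
        [2,3] "slowly" : ((S/NP)/NP)\S
      [3,4] "every" : NP
    [4,5] "under" : (PP\N)\(S/NP)
  [5,6] "this" : S\(PP\N)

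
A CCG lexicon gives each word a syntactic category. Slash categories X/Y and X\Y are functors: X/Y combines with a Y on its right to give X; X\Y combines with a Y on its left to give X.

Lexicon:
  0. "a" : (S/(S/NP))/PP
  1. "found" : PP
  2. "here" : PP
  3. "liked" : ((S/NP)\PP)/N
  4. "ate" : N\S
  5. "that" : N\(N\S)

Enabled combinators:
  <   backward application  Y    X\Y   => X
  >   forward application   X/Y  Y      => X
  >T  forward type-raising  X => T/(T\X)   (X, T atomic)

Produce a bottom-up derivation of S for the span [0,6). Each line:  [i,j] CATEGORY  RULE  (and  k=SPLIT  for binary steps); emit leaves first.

[0,1] (S/(S/NP))/PP  lex  "a"
[1,2] PP  lex  "found"
[0,2] S/(S/NP)  >  k=1
[2,3] PP  lex  "here"
[3,4] ((S/NP)\PP)/N  lex  "liked"
[4,5] N\S  lex  "ate"
[5,6] N\(N\S)  lex  "that"
[4,6] N  <  k=5
[3,6] (S/NP)\PP  >  k=4
[2,6] S/NP  <  k=3
[0,6] S  >  k=2

[0,6] S   >
  [0,2] S/(S/NP)   >
    [0,1] "a" : (S/(S/NP))/PP
    [1,2] "found" : PP
  [2,6] S/NP   <
    [2,3] "here" : PP
    [3,6] (S/NP)\PP   >
      [3,4] "liked" : ((S/NP)\PP)/N
      [4,6] N   <
        [4,5] "ate" : N\S
        [5,6] "that" : N\(N\S)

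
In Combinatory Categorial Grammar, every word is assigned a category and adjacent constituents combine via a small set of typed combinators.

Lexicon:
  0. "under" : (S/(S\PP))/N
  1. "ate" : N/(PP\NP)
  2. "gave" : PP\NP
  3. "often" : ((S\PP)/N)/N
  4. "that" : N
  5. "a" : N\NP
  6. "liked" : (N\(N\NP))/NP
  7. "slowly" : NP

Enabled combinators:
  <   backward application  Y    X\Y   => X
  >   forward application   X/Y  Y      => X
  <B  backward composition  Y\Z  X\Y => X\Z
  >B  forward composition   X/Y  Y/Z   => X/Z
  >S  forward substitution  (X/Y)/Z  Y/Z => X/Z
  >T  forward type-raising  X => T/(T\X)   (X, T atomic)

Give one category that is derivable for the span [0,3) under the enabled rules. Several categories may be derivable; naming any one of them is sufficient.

[0,8] S   >
  [0,3] S/(S\PP)   >
    [0,1] "under" : (S/(S\PP))/N
    [1,3] N   >
      [1,2] "ate" : N/(PP\NP)
      [2,3] "gave" : PP\NP
  [3,8] S\PP   >
    [3,5] (S\PP)/N   >
      [3,4] "often" : ((S\PP)/N)/N
      [4,5] "that" : N
    [5,8] N   <
      [5,6] "a" : N\NP
      [6,8] N\(N\NP)   >
        [6,7] "liked" : (N\(N\NP))/NP
        [7,8] "slowly" : NP

S/(S\PP)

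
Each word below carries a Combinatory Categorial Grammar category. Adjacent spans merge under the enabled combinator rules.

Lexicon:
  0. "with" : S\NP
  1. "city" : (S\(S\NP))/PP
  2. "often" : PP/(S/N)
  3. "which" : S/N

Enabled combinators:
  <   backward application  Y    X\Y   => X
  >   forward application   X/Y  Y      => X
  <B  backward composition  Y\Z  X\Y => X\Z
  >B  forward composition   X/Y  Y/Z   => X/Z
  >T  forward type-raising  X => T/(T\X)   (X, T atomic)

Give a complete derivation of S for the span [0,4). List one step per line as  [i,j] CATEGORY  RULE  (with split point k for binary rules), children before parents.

[0,1] S\NP  lex  "with"
[1,2] (S\(S\NP))/PP  lex  "city"
[2,3] PP/(S/N)  lex  "often"
[3,4] S/N  lex  "which"
[2,4] PP  >  k=3
[1,4] S\(S\NP)  >  k=2
[0,4] S  <  k=1

[0,4] S   <
  [0,1] "with" : S\NP
  [1,4] S\(S\NP)   >
    [1,2] "city" : (S\(S\NP))/PP
    [2,4] PP   >
      [2,3] "often" : PP/(S/N)
      [3,4] "which" : S/N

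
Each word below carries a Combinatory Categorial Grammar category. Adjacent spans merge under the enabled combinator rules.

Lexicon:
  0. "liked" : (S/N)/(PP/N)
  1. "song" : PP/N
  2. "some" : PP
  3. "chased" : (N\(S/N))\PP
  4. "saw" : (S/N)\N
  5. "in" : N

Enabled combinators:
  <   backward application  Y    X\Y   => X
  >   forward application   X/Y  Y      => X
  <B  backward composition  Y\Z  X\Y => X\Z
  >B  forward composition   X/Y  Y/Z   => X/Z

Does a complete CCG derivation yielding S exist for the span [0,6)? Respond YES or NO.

[0,6] S   >
  [0,5] S/N   <
    [0,4] N   <
      [0,2] S/N   >
        [0,1] "liked" : (S/N)/(PP/N)
        [1,2] "song" : PP/N
      [2,4] N\(S/N)   <
        [2,3] "some" : PP
        [3,4] "chased" : (N\(S/N))\PP
    [4,5] "saw" : (S/N)\N
  [5,6] "in" : N

YES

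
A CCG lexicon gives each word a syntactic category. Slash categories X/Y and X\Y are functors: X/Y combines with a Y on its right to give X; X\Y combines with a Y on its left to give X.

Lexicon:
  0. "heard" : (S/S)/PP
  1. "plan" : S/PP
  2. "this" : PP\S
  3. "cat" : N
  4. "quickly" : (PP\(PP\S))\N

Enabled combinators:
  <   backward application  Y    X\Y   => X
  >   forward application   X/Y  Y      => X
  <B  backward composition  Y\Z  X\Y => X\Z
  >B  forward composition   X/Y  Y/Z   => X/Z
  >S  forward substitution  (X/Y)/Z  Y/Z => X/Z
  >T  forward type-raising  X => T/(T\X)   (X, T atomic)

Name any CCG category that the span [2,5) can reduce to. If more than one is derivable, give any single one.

PP

[0,5] S   >
  [0,2] S/PP   >S
    [0,1] "heard" : (S/S)/PP
    [1,2] "plan" : S/PP
  [2,5] PP   <
    [2,3] "this" : PP\S
    [3,5] PP\(PP\S)   <
      [3,4] "cat" : N
      [4,5] "quickly" : (PP\(PP\S))\N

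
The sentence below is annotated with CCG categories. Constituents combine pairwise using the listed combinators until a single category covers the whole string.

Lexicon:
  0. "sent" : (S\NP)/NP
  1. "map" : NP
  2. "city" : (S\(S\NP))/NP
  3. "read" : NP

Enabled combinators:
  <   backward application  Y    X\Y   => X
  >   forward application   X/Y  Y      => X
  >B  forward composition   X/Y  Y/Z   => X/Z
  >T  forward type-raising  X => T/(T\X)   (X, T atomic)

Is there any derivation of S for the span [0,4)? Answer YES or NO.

[0,4] S   <
  [0,2] S\NP   >
    [0,1] "sent" : (S\NP)/NP
    [1,2] "map" : NP
  [2,4] S\(S\NP)   >
    [2,3] "city" : (S\(S\NP))/NP
    [3,4] "read" : NP

YES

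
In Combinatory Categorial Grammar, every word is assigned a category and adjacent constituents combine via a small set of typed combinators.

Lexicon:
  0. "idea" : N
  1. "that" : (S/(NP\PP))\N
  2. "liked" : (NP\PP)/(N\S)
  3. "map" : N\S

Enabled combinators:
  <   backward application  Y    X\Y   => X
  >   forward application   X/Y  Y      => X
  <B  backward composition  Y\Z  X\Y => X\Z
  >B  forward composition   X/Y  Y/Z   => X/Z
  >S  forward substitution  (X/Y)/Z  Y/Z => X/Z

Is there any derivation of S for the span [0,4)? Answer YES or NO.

YES

[0,4] S   >
  [0,2] S/(NP\PP)   <
    [0,1] "idea" : N
    [1,2] "that" : (S/(NP\PP))\N
  [2,4] NP\PP   >
    [2,3] "liked" : (NP\PP)/(N\S)
    [3,4] "map" : N\S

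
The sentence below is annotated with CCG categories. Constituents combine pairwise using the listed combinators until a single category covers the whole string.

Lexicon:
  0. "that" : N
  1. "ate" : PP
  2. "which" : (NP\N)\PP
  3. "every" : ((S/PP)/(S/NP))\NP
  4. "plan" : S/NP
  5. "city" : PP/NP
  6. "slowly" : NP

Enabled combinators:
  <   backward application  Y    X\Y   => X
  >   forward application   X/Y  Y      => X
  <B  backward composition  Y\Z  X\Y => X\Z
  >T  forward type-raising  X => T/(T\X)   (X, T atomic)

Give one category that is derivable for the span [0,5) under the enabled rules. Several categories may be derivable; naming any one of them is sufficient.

S/PP

[0,7] S   >
  [0,5] S/PP   >
    [0,4] (S/PP)/(S/NP)   <
      [0,3] NP   <
        [0,1] "that" : N
        [1,3] NP\N   <
          [1,2] "ate" : PP
          [2,3] "which" : (NP\N)\PP
      [3,4] "every" : ((S/PP)/(S/NP))\NP
    [4,5] "plan" : S/NP
  [5,7] PP   >
    [5,6] "city" : PP/NP
    [6,7] "slowly" : NP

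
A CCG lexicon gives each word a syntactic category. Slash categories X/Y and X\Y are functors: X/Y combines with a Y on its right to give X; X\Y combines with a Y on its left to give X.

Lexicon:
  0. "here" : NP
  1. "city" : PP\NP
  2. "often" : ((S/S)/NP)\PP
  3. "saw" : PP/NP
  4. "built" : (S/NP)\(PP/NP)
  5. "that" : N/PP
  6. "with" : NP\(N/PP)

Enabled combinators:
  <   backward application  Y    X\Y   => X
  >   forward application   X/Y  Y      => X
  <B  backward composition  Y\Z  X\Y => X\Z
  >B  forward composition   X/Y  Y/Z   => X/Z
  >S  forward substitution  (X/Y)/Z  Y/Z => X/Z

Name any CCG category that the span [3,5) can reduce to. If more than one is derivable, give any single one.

S/NP

[0,7] S   >
  [0,5] S/NP   >S
    [0,3] (S/S)/NP   <
      [0,2] PP   <
        [0,1] "here" : NP
        [1,2] "city" : PP\NP
      [2,3] "often" : ((S/S)/NP)\PP
    [3,5] S/NP   <
      [3,4] "saw" : PP/NP
      [4,5] "built" : (S/NP)\(PP/NP)
  [5,7] NP   <
    [5,6] "that" : N/PP
    [6,7] "with" : NP\(N/PP)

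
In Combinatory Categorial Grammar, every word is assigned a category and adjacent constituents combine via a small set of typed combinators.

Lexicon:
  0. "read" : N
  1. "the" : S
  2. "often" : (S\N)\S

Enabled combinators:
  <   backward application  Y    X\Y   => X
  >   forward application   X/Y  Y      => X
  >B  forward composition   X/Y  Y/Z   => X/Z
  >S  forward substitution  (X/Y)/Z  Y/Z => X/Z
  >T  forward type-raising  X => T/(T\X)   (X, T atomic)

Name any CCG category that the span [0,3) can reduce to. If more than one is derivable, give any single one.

[0,3] S   >
  [0,1] S/(S\N)   >T
    [0,1] "read" : N
  [1,3] S\N   <
    [1,2] "the" : S
    [2,3] "often" : (S\N)\S

S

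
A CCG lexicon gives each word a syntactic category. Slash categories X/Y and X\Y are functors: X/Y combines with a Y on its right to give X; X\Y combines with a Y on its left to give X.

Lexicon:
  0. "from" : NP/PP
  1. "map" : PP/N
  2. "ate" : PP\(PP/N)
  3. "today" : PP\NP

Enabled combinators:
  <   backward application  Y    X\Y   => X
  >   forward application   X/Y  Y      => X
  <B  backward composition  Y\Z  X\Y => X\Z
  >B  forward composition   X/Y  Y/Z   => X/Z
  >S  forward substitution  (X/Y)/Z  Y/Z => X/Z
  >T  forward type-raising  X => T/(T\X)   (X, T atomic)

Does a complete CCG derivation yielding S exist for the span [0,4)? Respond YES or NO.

NO

NP/PP PP/N PP\(PP/N) PP\NP
CKY chart[0,4] = {N/(N\PP), NP/(NP\PP), PP, PP/(PP\PP), S/(S\PP)}; S ∉ chart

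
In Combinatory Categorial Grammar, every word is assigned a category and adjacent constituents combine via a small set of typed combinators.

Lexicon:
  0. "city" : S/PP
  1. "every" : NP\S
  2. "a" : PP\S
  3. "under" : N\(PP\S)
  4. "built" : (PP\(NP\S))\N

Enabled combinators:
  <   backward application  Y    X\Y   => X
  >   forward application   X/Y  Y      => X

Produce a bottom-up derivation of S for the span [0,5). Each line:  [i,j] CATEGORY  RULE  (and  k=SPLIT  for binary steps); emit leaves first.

[0,1] S/PP  lex  "city"
[1,2] NP\S  lex  "every"
[2,3] PP\S  lex  "a"
[3,4] N\(PP\S)  lex  "under"
[2,4] N  <  k=3
[4,5] (PP\(NP\S))\N  lex  "built"
[2,5] PP\(NP\S)  <  k=4
[1,5] PP  <  k=2
[0,5] S  >  k=1

[0,5] S   >
  [0,1] "city" : S/PP
  [1,5] PP   <
    [1,2] "every" : NP\S
    [2,5] PP\(NP\S)   <
      [2,4] N   <
        [2,3] "a" : PP\S
        [3,4] "under" : N\(PP\S)
      [4,5] "built" : (PP\(NP\S))\N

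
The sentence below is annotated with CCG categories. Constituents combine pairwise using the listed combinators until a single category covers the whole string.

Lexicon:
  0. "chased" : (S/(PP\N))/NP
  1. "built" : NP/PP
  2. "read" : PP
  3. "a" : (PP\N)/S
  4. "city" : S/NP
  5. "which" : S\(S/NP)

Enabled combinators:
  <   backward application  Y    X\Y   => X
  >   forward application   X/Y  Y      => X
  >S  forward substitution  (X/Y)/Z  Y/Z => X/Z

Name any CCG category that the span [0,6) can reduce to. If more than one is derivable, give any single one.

S

[0,6] S   >
  [0,3] S/(PP\N)   >
    [0,1] "chased" : (S/(PP\N))/NP
    [1,3] NP   >
      [1,2] "built" : NP/PP
      [2,3] "read" : PP
  [3,6] PP\N   >
    [3,4] "a" : (PP\N)/S
    [4,6] S   <
      [4,5] "city" : S/NP
      [5,6] "which" : S\(S/NP)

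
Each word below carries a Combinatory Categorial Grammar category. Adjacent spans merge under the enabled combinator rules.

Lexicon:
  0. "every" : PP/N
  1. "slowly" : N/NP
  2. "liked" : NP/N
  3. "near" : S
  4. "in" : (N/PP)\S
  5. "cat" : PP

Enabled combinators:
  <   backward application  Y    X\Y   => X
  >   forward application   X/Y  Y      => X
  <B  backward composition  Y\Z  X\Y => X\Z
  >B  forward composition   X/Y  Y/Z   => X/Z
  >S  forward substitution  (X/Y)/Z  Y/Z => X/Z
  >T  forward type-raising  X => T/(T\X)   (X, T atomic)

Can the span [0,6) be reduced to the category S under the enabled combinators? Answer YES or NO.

PP/N N/NP NP/N S (N/PP)\S PP
CKY chart[0,6] = {N/(N\PP), NP/(NP\PP), PP, PP/(NP\NP), PP/(N\N), PP/(PP\PP), S/(S\PP)}; S ∉ chart

NO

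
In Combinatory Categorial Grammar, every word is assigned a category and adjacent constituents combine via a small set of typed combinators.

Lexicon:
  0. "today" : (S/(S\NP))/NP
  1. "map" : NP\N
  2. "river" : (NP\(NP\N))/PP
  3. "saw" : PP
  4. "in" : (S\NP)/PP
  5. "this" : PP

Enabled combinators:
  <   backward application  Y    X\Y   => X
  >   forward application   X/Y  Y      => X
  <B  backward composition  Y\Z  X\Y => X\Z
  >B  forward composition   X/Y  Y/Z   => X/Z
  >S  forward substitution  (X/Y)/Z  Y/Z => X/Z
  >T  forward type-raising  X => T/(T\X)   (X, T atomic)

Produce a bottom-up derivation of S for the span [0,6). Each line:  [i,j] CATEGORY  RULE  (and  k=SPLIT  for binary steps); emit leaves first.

[0,6] S   >
  [0,4] S/(S\NP)   >
    [0,1] "today" : (S/(S\NP))/NP
    [1,4] NP   <
      [1,2] "map" : NP\N
      [2,4] NP\(NP\N)   >
        [2,3] "river" : (NP\(NP\N))/PP
        [3,4] "saw" : PP
  [4,6] S\NP   >
    [4,5] "in" : (S\NP)/PP
    [5,6] "this" : PP

[0,1] (S/(S\NP))/NP  lex  "today"
[1,2] NP\N  lex  "map"
[2,3] (NP\(NP\N))/PP  lex  "river"
[3,4] PP  lex  "saw"
[2,4] NP\(NP\N)  >  k=3
[1,4] NP  <  k=2
[0,4] S/(S\NP)  >  k=1
[4,5] (S\NP)/PP  lex  "in"
[5,6] PP  lex  "this"
[4,6] S\NP  >  k=5
[0,6] S  >  k=4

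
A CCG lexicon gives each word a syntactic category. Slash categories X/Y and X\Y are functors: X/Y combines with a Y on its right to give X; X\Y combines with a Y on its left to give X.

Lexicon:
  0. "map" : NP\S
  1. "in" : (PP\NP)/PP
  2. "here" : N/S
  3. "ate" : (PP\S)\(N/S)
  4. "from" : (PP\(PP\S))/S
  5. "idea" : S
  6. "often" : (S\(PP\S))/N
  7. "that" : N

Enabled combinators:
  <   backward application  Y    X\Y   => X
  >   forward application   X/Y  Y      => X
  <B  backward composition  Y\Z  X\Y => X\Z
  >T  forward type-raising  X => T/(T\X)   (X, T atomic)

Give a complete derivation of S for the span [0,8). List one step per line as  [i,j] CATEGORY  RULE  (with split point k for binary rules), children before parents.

[0,1] NP\S  lex  "map"
[1,2] (PP\NP)/PP  lex  "in"
[2,3] N/S  lex  "here"
[3,4] (PP\S)\(N/S)  lex  "ate"
[2,4] PP\S  <  k=3
[4,5] (PP\(PP\S))/S  lex  "from"
[5,6] S  lex  "idea"
[4,6] PP\(PP\S)  >  k=5
[2,6] PP  <  k=4
[1,6] PP\NP  >  k=2
[0,6] PP\S  <B  k=1
[6,7] (S\(PP\S))/N  lex  "often"
[7,8] N  lex  "that"
[6,8] S\(PP\S)  >  k=7
[0,8] S  <  k=6

[0,8] S   <
  [0,6] PP\S   <B
    [0,1] "map" : NP\S
    [1,6] PP\NP   >
      [1,2] "in" : (PP\NP)/PP
      [2,6] PP   <
        [2,4] PP\S   <
          [2,3] "here" : N/S
          [3,4] "ate" : (PP\S)\(N/S)
        [4,6] PP\(PP\S)   >
          [4,5] "from" : (PP\(PP\S))/S
          [5,6] "idea" : S
  [6,8] S\(PP\S)   >
    [6,7] "often" : (S\(PP\S))/N
    [7,8] "that" : N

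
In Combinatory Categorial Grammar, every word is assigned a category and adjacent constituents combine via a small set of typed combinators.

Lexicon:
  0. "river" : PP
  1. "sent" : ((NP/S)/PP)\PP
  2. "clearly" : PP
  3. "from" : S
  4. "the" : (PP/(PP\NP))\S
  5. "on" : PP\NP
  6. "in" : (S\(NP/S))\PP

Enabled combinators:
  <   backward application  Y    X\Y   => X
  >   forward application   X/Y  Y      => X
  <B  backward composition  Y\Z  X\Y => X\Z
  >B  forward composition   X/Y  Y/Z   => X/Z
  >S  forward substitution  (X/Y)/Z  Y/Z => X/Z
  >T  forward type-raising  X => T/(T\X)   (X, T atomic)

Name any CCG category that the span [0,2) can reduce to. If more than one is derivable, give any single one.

(NP/S)/PP

[0,7] S   <
  [0,3] NP/S   >
    [0,2] (NP/S)/PP   <
      [0,1] "river" : PP
      [1,2] "sent" : ((NP/S)/PP)\PP
    [2,3] "clearly" : PP
  [3,7] S\(NP/S)   <
    [3,6] PP   >
      [3,5] PP/(PP\NP)   <
        [3,4] "from" : S
        [4,5] "the" : (PP/(PP\NP))\S
      [5,6] "on" : PP\NP
    [6,7] "in" : (S\(NP/S))\PP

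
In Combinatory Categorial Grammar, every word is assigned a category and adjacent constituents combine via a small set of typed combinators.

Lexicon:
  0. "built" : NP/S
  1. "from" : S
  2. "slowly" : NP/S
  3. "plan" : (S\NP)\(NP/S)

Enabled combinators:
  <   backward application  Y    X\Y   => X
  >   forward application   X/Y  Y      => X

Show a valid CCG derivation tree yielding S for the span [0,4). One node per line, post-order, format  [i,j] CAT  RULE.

[0,1] NP/S  lex  "built"
[1,2] S  lex  "from"
[0,2] NP  >  k=1
[2,3] NP/S  lex  "slowly"
[3,4] (S\NP)\(NP/S)  lex  "plan"
[2,4] S\NP  <  k=3
[0,4] S  <  k=2

[0,4] S   <
  [0,2] NP   >
    [0,1] "built" : NP/S
    [1,2] "from" : S
  [2,4] S\NP   <
    [2,3] "slowly" : NP/S
    [3,4] "plan" : (S\NP)\(NP/S)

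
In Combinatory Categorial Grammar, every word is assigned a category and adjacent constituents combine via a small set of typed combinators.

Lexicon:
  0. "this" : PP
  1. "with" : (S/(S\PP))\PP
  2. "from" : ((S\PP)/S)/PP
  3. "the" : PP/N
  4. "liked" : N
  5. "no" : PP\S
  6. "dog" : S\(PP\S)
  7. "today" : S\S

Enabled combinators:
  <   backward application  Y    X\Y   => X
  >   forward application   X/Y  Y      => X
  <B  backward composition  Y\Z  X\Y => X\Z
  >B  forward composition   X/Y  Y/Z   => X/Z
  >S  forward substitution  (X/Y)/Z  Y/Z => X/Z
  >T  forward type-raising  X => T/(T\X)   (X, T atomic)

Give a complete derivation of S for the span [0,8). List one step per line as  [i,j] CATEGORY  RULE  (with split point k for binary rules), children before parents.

[0,1] PP  lex  "this"
[1,2] (S/(S\PP))\PP  lex  "with"
[0,2] S/(S\PP)  <  k=1
[2,3] ((S\PP)/S)/PP  lex  "from"
[3,4] PP/N  lex  "the"
[4,5] N  lex  "liked"
[3,5] PP  >  k=4
[2,5] (S\PP)/S  >  k=3
[5,6] PP\S  lex  "no"
[6,7] S\(PP\S)  lex  "dog"
[5,7] S  <  k=6
[2,7] S\PP  >  k=5
[7,8] S\S  lex  "today"
[2,8] S\PP  <B  k=7
[0,8] S  >  k=2

[0,8] S   >
  [0,2] S/(S\PP)   <
    [0,1] "this" : PP
    [1,2] "with" : (S/(S\PP))\PP
  [2,8] S\PP   <B
    [2,7] S\PP   >
      [2,5] (S\PP)/S   >
        [2,3] "from" : ((S\PP)/S)/PP
        [3,5] PP   >
          [3,4] "the" : PP/N
          [4,5] "liked" : N
      [5,7] S   <
        [5,6] "no" : PP\S
        [6,7] "dog" : S\(PP\S)
    [7,8] "today" : S\S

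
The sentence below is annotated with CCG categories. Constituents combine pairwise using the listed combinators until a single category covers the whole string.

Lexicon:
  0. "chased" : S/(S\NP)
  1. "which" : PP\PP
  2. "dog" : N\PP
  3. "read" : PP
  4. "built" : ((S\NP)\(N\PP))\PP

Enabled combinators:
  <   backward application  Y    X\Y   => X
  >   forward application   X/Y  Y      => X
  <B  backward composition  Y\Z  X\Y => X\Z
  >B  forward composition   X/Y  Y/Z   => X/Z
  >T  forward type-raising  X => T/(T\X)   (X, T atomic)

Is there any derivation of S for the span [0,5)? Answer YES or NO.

[0,5] S   >
  [0,1] "chased" : S/(S\NP)
  [1,5] S\NP   <
    [1,3] N\PP   <B
      [1,2] "which" : PP\PP
      [2,3] "dog" : N\PP
    [3,5] (S\NP)\(N\PP)   <
      [3,4] "read" : PP
      [4,5] "built" : ((S\NP)\(N\PP))\PP

YES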